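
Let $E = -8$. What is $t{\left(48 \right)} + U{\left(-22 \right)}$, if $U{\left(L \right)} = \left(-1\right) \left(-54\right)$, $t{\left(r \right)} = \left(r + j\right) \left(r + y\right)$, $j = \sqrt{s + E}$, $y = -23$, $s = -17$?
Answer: $1254 + 125 i \approx 1254.0 + 125.0 i$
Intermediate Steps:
$j = 5 i$ ($j = \sqrt{-17 - 8} = \sqrt{-25} = 5 i \approx 5.0 i$)
$t{\left(r \right)} = \left(-23 + r\right) \left(r + 5 i\right)$ ($t{\left(r \right)} = \left(r + 5 i\right) \left(r - 23\right) = \left(r + 5 i\right) \left(-23 + r\right) = \left(-23 + r\right) \left(r + 5 i\right)$)
$U{\left(L \right)} = 54$
$t{\left(48 \right)} + U{\left(-22 \right)} = \left(48^{2} - 115 i + 48 \left(-23 + 5 i\right)\right) + 54 = \left(2304 - 115 i - \left(1104 - 240 i\right)\right) + 54 = \left(1200 + 125 i\right) + 54 = 1254 + 125 i$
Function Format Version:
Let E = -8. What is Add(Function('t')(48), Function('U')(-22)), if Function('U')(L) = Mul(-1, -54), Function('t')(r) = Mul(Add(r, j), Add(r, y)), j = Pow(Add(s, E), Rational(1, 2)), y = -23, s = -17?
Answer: Add(1254, Mul(125, I)) ≈ Add(1254.0, Mul(125.00, I))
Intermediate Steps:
j = Mul(5, I) (j = Pow(Add(-17, -8), Rational(1, 2)) = Pow(-25, Rational(1, 2)) = Mul(5, I) ≈ Mul(5.0000, I))
Function('t')(r) = Mul(Add(-23, r), Add(r, Mul(5, I))) (Function('t')(r) = Mul(Add(r, Mul(5, I)), Add(r, -23)) = Mul(Add(r, Mul(5, I)), Add(-23, r)) = Mul(Add(-23, r), Add(r, Mul(5, I))))
Function('U')(L) = 54
Add(Function('t')(48), Function('U')(-22)) = Add(Add(Pow(48, 2), Mul(-115, I), Mul(48, Add(-23, Mul(5, I)))), 54) = Add(Add(2304, Mul(-115, I), Add(-1104, Mul(240, I))), 54) = Add(Add(1200, Mul(125, I)), 54) = Add(1254, Mul(125, I))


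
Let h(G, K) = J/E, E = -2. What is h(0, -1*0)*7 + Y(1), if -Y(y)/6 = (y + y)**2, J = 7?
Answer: -97/2 ≈ -48.500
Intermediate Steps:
h(G, K) = -7/2 (h(G, K) = 7/(-2) = 7*(-1/2) = -7/2)
Y(y) = -24*y**2 (Y(y) = -6*(y + y)**2 = -6*4*y**2 = -24*y**2)
h(0, -1*0)*7 + Y(1) = -7/2*7 - 24*1**2 = -49/2 - 24*1 = -49/2 - 24 = -97/2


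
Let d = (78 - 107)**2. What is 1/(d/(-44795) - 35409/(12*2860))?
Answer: -1863472/1957587 ≈ -0.95192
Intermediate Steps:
d = 841 (d = (-29)**2 = 841)
1/(d/(-44795) - 35409/(12*2860)) = 1/(841/(-44795) - 35409/(12*2860)) = 1/(841*(-1/44795) - 35409/34320) = 1/(-841/44795 - 35409*1/34320) = 1/(-841/44795 - 1073/1040) = 1/(-1957587/1863472) = -1863472/1957587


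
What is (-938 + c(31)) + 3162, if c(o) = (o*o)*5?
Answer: 7029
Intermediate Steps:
c(o) = 5*o**2 (c(o) = o**2*5 = 5*o**2)
(-938 + c(31)) + 3162 = (-938 + 5*31**2) + 3162 = (-938 + 5*961) + 3162 = (-938 + 4805) + 3162 = 3867 + 3162 = 7029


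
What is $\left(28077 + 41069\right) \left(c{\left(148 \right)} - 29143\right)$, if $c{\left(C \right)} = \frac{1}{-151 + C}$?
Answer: $- \frac{6045434780}{3} \approx -2.0151 \cdot 10^{9}$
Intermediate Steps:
$\left(28077 + 41069\right) \left(c{\left(148 \right)} - 29143\right) = \left(28077 + 41069\right) \left(\frac{1}{-151 + 148} - 29143\right) = 69146 \left(\frac{1}{-3} - 29143\right) = 69146 \left(- \frac{1}{3} - 29143\right) = 69146 \left(- \frac{87430}{3}\right) = - \frac{6045434780}{3}$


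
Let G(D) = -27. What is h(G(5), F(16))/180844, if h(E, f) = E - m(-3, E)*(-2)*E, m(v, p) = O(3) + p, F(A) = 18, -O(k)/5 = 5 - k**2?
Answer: 351/180844 ≈ 0.0019409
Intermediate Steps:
O(k) = -25 + 5*k**2 (O(k) = -5*(5 - k**2) = -25 + 5*k**2)
m(v, p) = 20 + p (m(v, p) = (-25 + 5*3**2) + p = (-25 + 5*9) + p = (-25 + 45) + p = 20 + p)
h(E, f) = E - E*(-40 - 2*E) (h(E, f) = E - (20 + E)*(-2)*E = E - (-40 - 2*E)*E = E - E*(-40 - 2*E))
h(G(5), F(16))/180844 = -27*(41 + 2*(-27))/180844 = -27*(41 - 54)*(1/180844) = -27*(-13)*(1/180844) = 351*(1/180844) = 351/180844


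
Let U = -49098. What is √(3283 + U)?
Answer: 7*I*√935 ≈ 214.04*I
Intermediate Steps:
√(3283 + U) = √(3283 - 49098) = √(-45815) = 7*I*√935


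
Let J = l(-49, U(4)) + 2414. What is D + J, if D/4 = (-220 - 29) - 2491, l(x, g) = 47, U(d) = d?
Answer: -8499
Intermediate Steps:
D = -10960 (D = 4*((-220 - 29) - 2491) = 4*(-249 - 2491) = 4*(-2740) = -10960)
J = 2461 (J = 47 + 2414 = 2461)
D + J = -10960 + 2461 = -8499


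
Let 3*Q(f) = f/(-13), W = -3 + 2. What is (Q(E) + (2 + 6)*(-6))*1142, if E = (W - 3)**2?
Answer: -2156096/39 ≈ -55285.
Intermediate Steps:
W = -1
E = 16 (E = (-1 - 3)**2 = (-4)**2 = 16)
Q(f) = -f/39 (Q(f) = (f/(-13))/3 = (f*(-1/13))/3 = (-f/13)/3 = -f/39)
(Q(E) + (2 + 6)*(-6))*1142 = (-1/39*16 + (2 + 6)*(-6))*1142 = (-16/39 + 8*(-6))*1142 = (-16/39 - 48)*1142 = -1888/39*1142 = -2156096/39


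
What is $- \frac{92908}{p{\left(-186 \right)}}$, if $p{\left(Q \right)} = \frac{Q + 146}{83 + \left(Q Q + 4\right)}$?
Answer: $\frac{805582041}{10} \approx 8.0558 \cdot 10^{7}$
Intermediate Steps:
$p{\left(Q \right)} = \frac{146 + Q}{87 + Q^{2}}$ ($p{\left(Q \right)} = \frac{146 + Q}{83 + \left(Q^{2} + 4\right)} = \frac{146 + Q}{83 + \left(4 + Q^{2}\right)} = \frac{146 + Q}{87 + Q^{2}}$)
$- \frac{92908}{p{\left(-186 \right)}} = - \frac{92908}{\frac{1}{87 + \left(-186\right)^{2}} \left(146 - 186\right)} = - \frac{92908}{\frac{1}{87 + 34596} \left(-40\right)} = - \frac{92908}{\frac{1}{34683} \left(-40\right)} = - \frac{92908}{- \frac{40}{34683}} = \left(-92908\right) \left(- \frac{34683}{40}\right) = \frac{805582041}{10}$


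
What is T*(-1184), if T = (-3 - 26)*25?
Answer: 858400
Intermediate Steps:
T = -725 (T = -29*25 = -725)
T*(-1184) = -725*(-1184) = 858400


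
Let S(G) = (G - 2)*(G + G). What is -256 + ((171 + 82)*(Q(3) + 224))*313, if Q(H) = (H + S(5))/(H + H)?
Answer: 36347239/2 ≈ 1.8174e+7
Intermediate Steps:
S(G) = 2*G*(-2 + G) (S(G) = (-2 + G)*(2*G) = 2*G*(-2 + G))
Q(H) = (30 + H)/(2*H) (Q(H) = (H + 2*5*(-2 + 5))/(H + H) = (H + 2*5*3)/((2*H)) = (H + 30)*(1/(2*H)) = (30 + H)*(1/(2*H)) = (30 + H)/(2*H))
-256 + ((171 + 82)*(Q(3) + 224))*313 = -256 + ((171 + 82)*((½)*(30 + 3)/3 + 224))*313 = -256 + (253*((½)*(⅓)*33 + 224))*313 = -256 + (253*(11/2 + 224))*313 = -256 + (253*(459/2))*313 = -256 + (116127/2)*313 = -256 + 36347751/2 = 36347239/2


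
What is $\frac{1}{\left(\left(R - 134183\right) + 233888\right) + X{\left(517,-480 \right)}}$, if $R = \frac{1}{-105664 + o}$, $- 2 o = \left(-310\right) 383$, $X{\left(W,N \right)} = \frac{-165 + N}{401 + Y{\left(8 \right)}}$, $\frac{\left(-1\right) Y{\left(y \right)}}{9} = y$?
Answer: $\frac{15232371}{1518713687371} \approx 1.003 \cdot 10^{-5}$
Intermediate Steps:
$Y{\left(y \right)} = - 9 y$
$X{\left(W,N \right)} = - \frac{165}{329} + \frac{N}{329}$ ($X{\left(W,N \right)} = \frac{-165 + N}{401 - 72} = \frac{-165 + N}{329} = \left(-165 + N\right) \frac{1}{329} = - \frac{165}{329} + \frac{N}{329}$)
$o = 59365$ ($o = - \frac{\left(-310\right) 383}{2} = \left(- \frac{1}{2}\right) \left(-118730\right) = 59365$)
$R = - \frac{1}{46299}$ ($R = \frac{1}{-105664 + 59365} = \frac{1}{-46299} = - \frac{1}{46299} \approx -2.1599 \cdot 10^{-5}$)
$\frac{1}{\left(\left(R - 134183\right) + 233888\right) + X{\left(517,-480 \right)}} = \frac{1}{\left(\left(- \frac{1}{46299} - 134183\right) + 233888\right) + \left(- \frac{165}{329} + \frac{1}{329} \left(-480\right)\right)} = \frac{1}{\left(- \frac{6212538718}{46299} + 233888\right) - \frac{645}{329}} = \frac{1}{\frac{4616241794}{46299} - \frac{645}{329}} = \frac{1}{\frac{1518713687371}{15232371}} = \frac{15232371}{1518713687371}$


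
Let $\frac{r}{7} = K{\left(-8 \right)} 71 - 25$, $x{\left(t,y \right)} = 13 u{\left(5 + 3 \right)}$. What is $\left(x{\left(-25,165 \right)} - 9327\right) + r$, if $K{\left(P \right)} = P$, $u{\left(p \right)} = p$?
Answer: $-13374$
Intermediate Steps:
$x{\left(t,y \right)} = 104$ ($x{\left(t,y \right)} = 13 \left(5 + 3\right) = 13 \cdot 8 = 104$)
$r = -4151$ ($r = 7 \left(\left(-8\right) 71 - 25\right) = 7 \left(-568 - 25\right) = 7 \left(-593\right) = -4151$)
$\left(x{\left(-25,165 \right)} - 9327\right) + r = \left(104 - 9327\right) - 4151 = -9223 - 4151 = -13374$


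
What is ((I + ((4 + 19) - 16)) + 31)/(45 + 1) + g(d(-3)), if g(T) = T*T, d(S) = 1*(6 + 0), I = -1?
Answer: 1693/46 ≈ 36.804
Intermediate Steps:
d(S) = 6 (d(S) = 1*6 = 6)
g(T) = T**2
((I + ((4 + 19) - 16)) + 31)/(45 + 1) + g(d(-3)) = ((-1 + ((4 + 19) - 16)) + 31)/(45 + 1) + 6**2 = ((-1 + (23 - 16)) + 31)/46 + 36 = ((-1 + 7) + 31)/46 + 36 = (6 + 31)/46 + 36 = (1/46)*37 + 36 = 37/46 + 36 = 1693/46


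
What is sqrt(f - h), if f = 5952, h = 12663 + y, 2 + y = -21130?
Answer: sqrt(14421) ≈ 120.09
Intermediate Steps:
y = -21132 (y = -2 - 21130 = -21132)
h = -8469 (h = 12663 - 21132 = -8469)
sqrt(f - h) = sqrt(5952 - 1*(-8469)) = sqrt(5952 + 8469) = sqrt(14421)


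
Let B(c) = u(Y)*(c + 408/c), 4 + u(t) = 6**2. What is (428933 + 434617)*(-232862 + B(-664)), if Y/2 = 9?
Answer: -18214654625100/83 ≈ -2.1945e+11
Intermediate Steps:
Y = 18 (Y = 2*9 = 18)
u(t) = 32 (u(t) = -4 + 6**2 = -4 + 36 = 32)
B(c) = 32*c + 13056/c (B(c) = 32*(c + 408/c) = 32*c + 13056/c)
(428933 + 434617)*(-232862 + B(-664)) = (428933 + 434617)*(-232862 + (32*(-664) + 13056/(-664))) = 863550*(-232862 + (-21248 + 13056*(-1/664))) = 863550*(-232862 + (-21248 - 1632/83)) = 863550*(-232862 - 1765216/83) = 863550*(-21092762/83) = -18214654625100/83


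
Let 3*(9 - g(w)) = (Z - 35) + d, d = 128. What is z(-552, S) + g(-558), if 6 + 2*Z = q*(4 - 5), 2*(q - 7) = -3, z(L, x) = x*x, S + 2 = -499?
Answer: 3011771/12 ≈ 2.5098e+5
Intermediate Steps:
S = -501 (S = -2 - 499 = -501)
z(L, x) = x²
q = 11/2 (q = 7 + (½)*(-3) = 7 - 3/2 = 11/2 ≈ 5.5000)
Z = -23/4 (Z = -3 + (11*(4 - 5)/2)/2 = -3 + ((11/2)*(-1))/2 = -3 + (½)*(-11/2) = -3 - 11/4 = -23/4 ≈ -5.7500)
g(w) = -241/12 (g(w) = 9 - ((-23/4 - 35) + 128)/3 = 9 - (-163/4 + 128)/3 = 9 - ⅓*349/4 = 9 - 349/12 = -241/12)
z(-552, S) + g(-558) = (-501)² - 241/12 = 251001 - 241/12 = 3011771/12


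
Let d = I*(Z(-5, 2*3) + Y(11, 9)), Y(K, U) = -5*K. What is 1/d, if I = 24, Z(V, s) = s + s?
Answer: -1/1032 ≈ -0.00096899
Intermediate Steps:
Z(V, s) = 2*s
d = -1032 (d = 24*(2*(2*3) - 5*11) = 24*(2*6 - 55) = 24*(12 - 55) = 24*(-43) = -1032)
1/d = 1/(-1032) = -1/1032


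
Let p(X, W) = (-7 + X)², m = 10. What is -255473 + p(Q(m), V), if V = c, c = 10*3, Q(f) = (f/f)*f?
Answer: -255464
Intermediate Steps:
Q(f) = f (Q(f) = 1*f = f)
c = 30
V = 30
-255473 + p(Q(m), V) = -255473 + (-7 + 10)² = -255473 + 3² = -255473 + 9 = -255464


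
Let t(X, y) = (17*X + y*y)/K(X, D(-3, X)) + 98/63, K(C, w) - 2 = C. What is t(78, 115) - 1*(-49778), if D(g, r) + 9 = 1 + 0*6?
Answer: 35972239/720 ≈ 49961.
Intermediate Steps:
D(g, r) = -8 (D(g, r) = -9 + (1 + 0*6) = -9 + (1 + 0) = -9 + 1 = -8)
K(C, w) = 2 + C
t(X, y) = 14/9 + (y**2 + 17*X)/(2 + X) (t(X, y) = (17*X + y*y)/(2 + X) + 98/63 = (17*X + y**2)/(2 + X) + 98*(1/63) = (y**2 + 17*X)/(2 + X) + 14/9 = 14/9 + (y**2 + 17*X)/(2 + X))
t(78, 115) - 1*(-49778) = (28 + 9*115**2 + 167*78)/(9*(2 + 78)) - 1*(-49778) = (1/9)*(28 + 9*13225 + 13026)/80 + 49778 = (1/9)*(1/80)*(28 + 119025 + 13026) + 49778 = (1/9)*(1/80)*132079 + 49778 = 132079/720 + 49778 = 35972239/720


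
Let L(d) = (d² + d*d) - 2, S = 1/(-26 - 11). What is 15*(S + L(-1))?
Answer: -15/37 ≈ -0.40541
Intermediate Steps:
S = -1/37 (S = 1/(-37) = -1/37 ≈ -0.027027)
L(d) = -2 + 2*d² (L(d) = (d² + d²) - 2 = 2*d² - 2 = -2 + 2*d²)
15*(S + L(-1)) = 15*(-1/37 + (-2 + 2*(-1)²)) = 15*(-1/37 + (-2 + 2*1)) = 15*(-1/37 + (-2 + 2)) = 15*(-1/37 + 0) = 15*(-1/37) = -15/37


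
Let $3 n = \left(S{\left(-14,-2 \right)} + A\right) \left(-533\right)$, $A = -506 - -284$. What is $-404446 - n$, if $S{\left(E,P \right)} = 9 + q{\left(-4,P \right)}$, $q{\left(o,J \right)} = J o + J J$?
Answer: $-440157$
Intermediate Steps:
$q{\left(o,J \right)} = J^{2} + J o$ ($q{\left(o,J \right)} = J o + J^{2} = J^{2} + J o$)
$A = -222$ ($A = -506 + 284 = -222$)
$S{\left(E,P \right)} = 9 + P \left(-4 + P\right)$ ($S{\left(E,P \right)} = 9 + P \left(P - 4\right) = 9 + P \left(-4 + P\right)$)
$n = 35711$ ($n = \frac{\left(\left(9 - 2 \left(-4 - 2\right)\right) - 222\right) \left(-533\right)}{3} = \frac{\left(\left(9 - -12\right) - 222\right) \left(-533\right)}{3} = \frac{\left(\left(9 + 12\right) - 222\right) \left(-533\right)}{3} = \frac{\left(21 - 222\right) \left(-533\right)}{3} = \frac{\left(-201\right) \left(-533\right)}{3} = \frac{1}{3} \cdot 107133 = 35711$)
$-404446 - n = -404446 - 35711 = -440157$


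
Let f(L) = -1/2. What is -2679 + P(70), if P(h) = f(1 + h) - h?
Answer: -5499/2 ≈ -2749.5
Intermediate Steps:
f(L) = -½ (f(L) = -1*½ = -½)
P(h) = -½ - h
-2679 + P(70) = -2679 + (-½ - 1*70) = -2679 + (-½ - 70) = -2679 - 141/2 = -5499/2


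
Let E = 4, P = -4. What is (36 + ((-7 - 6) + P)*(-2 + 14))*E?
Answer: -672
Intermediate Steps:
(36 + ((-7 - 6) + P)*(-2 + 14))*E = (36 + ((-7 - 6) - 4)*(-2 + 14))*4 = (36 + (-13 - 4)*12)*4 = (36 - 17*12)*4 = (36 - 204)*4 = -168*4 = -672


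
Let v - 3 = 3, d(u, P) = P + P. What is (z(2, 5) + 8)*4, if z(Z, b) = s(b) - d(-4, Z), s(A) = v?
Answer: 40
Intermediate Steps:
d(u, P) = 2*P
v = 6 (v = 3 + 3 = 6)
s(A) = 6
z(Z, b) = 6 - 2*Z
(z(2, 5) + 8)*4 = ((6 - 2*2) + 8)*4 = ((6 - 4) + 8)*4 = (2 + 8)*4 = 10*4 = 40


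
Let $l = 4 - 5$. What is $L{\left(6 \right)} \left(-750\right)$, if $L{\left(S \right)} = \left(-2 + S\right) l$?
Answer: $3000$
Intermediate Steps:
$l = -1$
$L{\left(S \right)} = 2 - S$ ($L{\left(S \right)} = \left(-2 + S\right) \left(-1\right) = 2 - S$)
$L{\left(6 \right)} \left(-750\right) = \left(2 - 6\right) \left(-750\right) = \left(-4\right) \left(-750\right) = 3000$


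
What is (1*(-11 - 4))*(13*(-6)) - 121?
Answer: 1049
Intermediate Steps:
(1*(-11 - 4))*(13*(-6)) - 121 = (1*(-15))*(-78) - 121 = -15*(-78) - 121 = 1170 - 121 = 1049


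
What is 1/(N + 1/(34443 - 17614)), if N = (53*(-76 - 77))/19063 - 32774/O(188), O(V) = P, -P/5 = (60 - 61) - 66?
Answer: -107471761045/10559976998528 ≈ -0.010177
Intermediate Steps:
P = 335 (P = -5*((60 - 61) - 66) = -5*(-1 - 66) = -5*(-67) = 335)
O(V) = 335
N = -627487277/6386105 (N = (53*(-76 - 77))/19063 - 32774/335 = (53*(-153))*(1/19063) - 32774*1/335 = -8109*1/19063 - 32774/335 = -8109/19063 - 32774/335 = -627487277/6386105 ≈ -98.258)
1/(N + 1/(34443 - 17614)) = 1/(-627487277/6386105 + 1/(34443 - 17614)) = 1/(-627487277/6386105 + 1/16829) = 1/(-10559976998528/107471761045) = -107471761045/10559976998528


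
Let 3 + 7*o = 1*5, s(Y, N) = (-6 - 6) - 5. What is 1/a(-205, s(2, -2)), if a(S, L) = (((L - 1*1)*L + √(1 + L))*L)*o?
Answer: -63/93652 + 7*I/796042 ≈ -0.0006727 + 8.7935e-6*I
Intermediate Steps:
s(Y, N) = -17 (s(Y, N) = -12 - 5 = -17)
o = 2/7 (o = -3/7 + (1*5)/7 = -3/7 + (⅐)*5 = -3/7 + 5/7 = 2/7 ≈ 0.28571)
a(S, L) = 2*L*(√(1 + L) + L*(-1 + L))/7 (a(S, L) = (((L - 1*1)*L + √(1 + L))*L)*(2/7) = (((L - 1)*L + √(1 + L))*L)*(2/7) = (((-1 + L)*L + √(1 + L))*L)*(2/7) = ((L*(-1 + L) + √(1 + L))*L)*(2/7) = ((√(1 + L) + L*(-1 + L))*L)*(2/7) = (L*(√(1 + L) + L*(-1 + L)))*(2/7) = 2*L*(√(1 + L) + L*(-1 + L))/7)
1/a(-205, s(2, -2)) = 1/((2/7)*(-17)*((-17)² + √(1 - 17) - 1*(-17))) = 1/((2/7)*(-17)*(289 + √(-16) + 17)) = 1/((2/7)*(-17)*(289 + 4*I + 17)) = 1/((2/7)*(-17)*(306 + 4*I)) = 1/(-10404/7 - 136*I/7) = 49*(-10404/7 + 136*I/7)/108261712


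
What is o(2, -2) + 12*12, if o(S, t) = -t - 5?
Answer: 141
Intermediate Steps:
o(S, t) = -5 - t
o(2, -2) + 12*12 = (-5 - 1*(-2)) + 12*12 = (-5 + 2) + 144 = -3 + 144 = 141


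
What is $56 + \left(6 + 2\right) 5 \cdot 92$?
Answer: $3736$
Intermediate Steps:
$56 + \left(6 + 2\right) 5 \cdot 92 = 56 + 8 \cdot 5 \cdot 92 = 56 + 40 \cdot 92 = 56 + 3680 = 3736$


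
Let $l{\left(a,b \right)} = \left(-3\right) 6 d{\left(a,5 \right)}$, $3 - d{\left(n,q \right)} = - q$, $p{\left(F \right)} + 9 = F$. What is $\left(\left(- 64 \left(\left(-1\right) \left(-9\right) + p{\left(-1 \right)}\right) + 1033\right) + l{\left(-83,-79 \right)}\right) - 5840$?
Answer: $-4887$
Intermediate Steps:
$p{\left(F \right)} = -9 + F$
$d{\left(n,q \right)} = 3 + q$ ($d{\left(n,q \right)} = 3 - - q = 3 + q$)
$l{\left(a,b \right)} = -144$ ($l{\left(a,b \right)} = \left(-3\right) 6 \left(3 + 5\right) = \left(-18\right) 8 = -144$)
$\left(\left(- 64 \left(\left(-1\right) \left(-9\right) + p{\left(-1 \right)}\right) + 1033\right) + l{\left(-83,-79 \right)}\right) - 5840 = \left(\left(- 64 \left(\left(-1\right) \left(-9\right) - 10\right) + 1033\right) - 144\right) - 5840 = \left(\left(- 64 \left(9 - 10\right) + 1033\right) - 144\right) - 5840 = \left(\left(\left(-64\right) \left(-1\right) + 1033\right) - 144\right) - 5840 = \left(\left(64 + 1033\right) - 144\right) - 5840 = \left(1097 - 144\right) - 5840 = 953 - 5840 = -4887$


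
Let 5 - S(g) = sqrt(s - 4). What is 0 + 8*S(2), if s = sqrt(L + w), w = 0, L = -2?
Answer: 40 - 8*sqrt(-4 + I*sqrt(2)) ≈ 37.214 - 16.241*I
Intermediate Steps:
s = I*sqrt(2) (s = sqrt(-2 + 0) = sqrt(-2) = I*sqrt(2) ≈ 1.4142*I)
S(g) = 5 - sqrt(-4 + I*sqrt(2)) (S(g) = 5 - sqrt(I*sqrt(2) - 4) = 5 - sqrt(-4 + I*sqrt(2)))
0 + 8*S(2) = 0 + 8*(5 - sqrt(-4 + I*sqrt(2))) = 0 + (40 - 8*sqrt(-4 + I*sqrt(2))) = 40 - 8*sqrt(-4 + I*sqrt(2))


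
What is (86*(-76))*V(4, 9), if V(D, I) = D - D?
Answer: 0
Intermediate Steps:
V(D, I) = 0
(86*(-76))*V(4, 9) = (86*(-76))*0 = -6536*0 = 0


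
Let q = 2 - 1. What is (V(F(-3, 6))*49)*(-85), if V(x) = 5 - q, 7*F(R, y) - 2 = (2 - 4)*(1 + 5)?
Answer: -16660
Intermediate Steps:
q = 1
F(R, y) = -10/7 (F(R, y) = 2/7 + ((2 - 4)*(1 + 5))/7 = 2/7 + (-2*6)/7 = 2/7 + (⅐)*(-12) = 2/7 - 12/7 = -10/7)
V(x) = 4 (V(x) = 5 - 1*1 = 5 - 1 = 4)
(V(F(-3, 6))*49)*(-85) = (4*49)*(-85) = 196*(-85) = -16660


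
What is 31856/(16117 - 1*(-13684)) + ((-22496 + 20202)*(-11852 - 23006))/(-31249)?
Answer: -2382019205708/931251449 ≈ -2557.9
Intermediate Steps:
31856/(16117 - 1*(-13684)) + ((-22496 + 20202)*(-11852 - 23006))/(-31249) = 31856/(16117 + 13684) - 2294*(-34858)*(-1/31249) = 31856/29801 + 79964252*(-1/31249) = 31856*(1/29801) - 79964252/31249 = 31856/29801 - 79964252/31249 = -2382019205708/931251449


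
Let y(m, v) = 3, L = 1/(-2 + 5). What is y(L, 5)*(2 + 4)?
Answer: 18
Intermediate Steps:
L = ⅓ (L = 1/3 = ⅓ ≈ 0.33333)
y(L, 5)*(2 + 4) = 3*(2 + 4) = 3*6 = 18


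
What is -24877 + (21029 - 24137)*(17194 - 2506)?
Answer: -45675181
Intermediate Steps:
-24877 + (21029 - 24137)*(17194 - 2506) = -24877 - 3108*14688 = -24877 - 45650304 = -45675181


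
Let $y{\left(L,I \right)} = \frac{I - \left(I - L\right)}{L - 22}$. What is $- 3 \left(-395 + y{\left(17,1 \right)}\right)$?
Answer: $\frac{5976}{5} \approx 1195.2$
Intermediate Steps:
$y{\left(L,I \right)} = \frac{L}{-22 + L}$
$- 3 \left(-395 + y{\left(17,1 \right)}\right) = - 3 \left(-395 + \frac{17}{-22 + 17}\right) = - 3 \left(-395 + \frac{17}{-5}\right) = - 3 \left(-395 + 17 \left(- \frac{1}{5}\right)\right) = - 3 \left(-395 - \frac{17}{5}\right) = \left(-3\right) \left(- \frac{1992}{5}\right) = \frac{5976}{5}$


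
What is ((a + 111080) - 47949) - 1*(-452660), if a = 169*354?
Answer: 575617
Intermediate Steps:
a = 59826
((a + 111080) - 47949) - 1*(-452660) = ((59826 + 111080) - 47949) - 1*(-452660) = (170906 - 47949) + 452660 = 122957 + 452660 = 575617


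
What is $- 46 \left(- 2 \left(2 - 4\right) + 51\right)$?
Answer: $-2530$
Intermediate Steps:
$- 46 \left(- 2 \left(2 - 4\right) + 51\right) = - 46 \left(\left(-2\right) \left(-2\right) + 51\right) = - 46 \left(4 + 51\right) = \left(-46\right) 55 = -2530$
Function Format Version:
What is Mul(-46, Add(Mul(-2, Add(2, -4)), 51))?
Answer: -2530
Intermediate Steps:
Mul(-46, Add(Mul(-2, Add(2, -4)), 51)) = Mul(-46, Add(Mul(-2, -2), 51)) = Mul(-46, Add(4, 51)) = Mul(-46, 55) = -2530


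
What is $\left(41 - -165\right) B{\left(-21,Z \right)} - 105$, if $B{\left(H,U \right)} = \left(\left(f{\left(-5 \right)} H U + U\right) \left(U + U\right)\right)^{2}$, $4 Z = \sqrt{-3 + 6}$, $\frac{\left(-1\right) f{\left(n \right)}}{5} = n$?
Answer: $\frac{15908037}{2} \approx 7.954 \cdot 10^{6}$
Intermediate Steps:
$f{\left(n \right)} = - 5 n$
$Z = \frac{\sqrt{3}}{4}$ ($Z = \frac{\sqrt{-3 + 6}}{4} = \frac{\sqrt{3}}{4} \approx 0.43301$)
$B{\left(H,U \right)} = 4 U^{2} \left(U + 25 H U\right)^{2}$ ($B{\left(H,U \right)} = \left(\left(\left(-5\right) \left(-5\right) H U + U\right) \left(U + U\right)\right)^{2} = \left(\left(25 H U + U\right) 2 U\right)^{2} = \left(\left(U + 25 H U\right) 2 U\right)^{2} = \left(2 U \left(U + 25 H U\right)\right)^{2} = 4 U^{2} \left(U + 25 H U\right)^{2}$)
$\left(41 - -165\right) B{\left(-21,Z \right)} - 105 = \left(41 - -165\right) 4 \left(\frac{\sqrt{3}}{4}\right)^{4} \left(1 + 25 \left(-21\right)\right)^{2} - 105 = \left(41 + 165\right) 4 \cdot \frac{9}{256} \left(1 - 525\right)^{2} - 105 = 206 \cdot 4 \cdot \frac{9}{256} \left(-524\right)^{2} - 105 = 206 \cdot 4 \cdot \frac{9}{256} \cdot 274576 - 105 = 206 \cdot \frac{154449}{4} - 105 = \frac{15908247}{2} - 105 = \frac{15908037}{2}$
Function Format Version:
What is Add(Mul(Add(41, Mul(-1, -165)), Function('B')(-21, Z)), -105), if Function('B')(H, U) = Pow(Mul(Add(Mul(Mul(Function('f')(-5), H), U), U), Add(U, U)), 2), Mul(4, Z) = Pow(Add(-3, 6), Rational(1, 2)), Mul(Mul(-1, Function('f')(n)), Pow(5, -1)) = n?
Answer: Rational(15908037, 2) ≈ 7.9540e+6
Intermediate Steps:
Function('f')(n) = Mul(-5, n)
Z = Mul(Rational(1, 4), Pow(3, Rational(1, 2))) (Z = Mul(Rational(1, 4), Pow(Add(-3, 6), Rational(1, 2))) = Mul(Rational(1, 4), Pow(3, Rational(1, 2))) ≈ 0.43301)
Function('B')(H, U) = Mul(4, Pow(U, 2), Pow(Add(U, Mul(25, H, U)), 2)) (Function('B')(H, U) = Pow(Mul(Add(Mul(Mul(Mul(-5, -5), H), U), U), Add(U, U)), 2) = Pow(Mul(Add(Mul(Mul(25, H), U), U), Mul(2, U)), 2) = Pow(Mul(Add(Mul(25, H, U), U), Mul(2, U)), 2) = Pow(Mul(Add(U, Mul(25, H, U)), Mul(2, U)), 2) = Pow(Mul(2, U, Add(U, Mul(25, H, U))), 2) = Mul(4, Pow(U, 2), Pow(Add(U, Mul(25, H, U)), 2)))
Add(Mul(Add(41, Mul(-1, -165)), Function('B')(-21, Z)), -105) = Add(Mul(Add(41, Mul(-1, -165)), Mul(4, Pow(Mul(Rational(1, 4), Pow(3, Rational(1, 2))), 4), Pow(Add(1, Mul(25, -21)), 2))), -105) = Add(Mul(Add(41, 165), Mul(4, Rational(9, 256), Pow(Add(1, -525), 2))), -105) = Add(Mul(206, Mul(4, Rational(9, 256), Pow(-524, 2))), -105) = Add(Mul(206, Mul(4, Rational(9, 256), 274576)), -105) = Add(Mul(206, Rational(154449, 4)), -105) = Add(Rational(15908247, 2), -105) = Rational(15908037, 2)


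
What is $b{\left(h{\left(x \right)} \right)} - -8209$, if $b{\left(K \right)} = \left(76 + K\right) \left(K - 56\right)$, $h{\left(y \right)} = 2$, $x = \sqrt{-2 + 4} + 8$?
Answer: $3997$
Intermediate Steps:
$x = 8 + \sqrt{2}$ ($x = \sqrt{2} + 8 = 8 + \sqrt{2} \approx 9.4142$)
$b{\left(K \right)} = \left(-56 + K\right) \left(76 + K\right)$ ($b{\left(K \right)} = \left(76 + K\right) \left(-56 + K\right) = \left(-56 + K\right) \left(76 + K\right)$)
$b{\left(h{\left(x \right)} \right)} - -8209 = \left(-4256 + 2^{2} + 20 \cdot 2\right) - -8209 = \left(-4256 + 4 + 40\right) + 8209 = -4212 + 8209 = 3997$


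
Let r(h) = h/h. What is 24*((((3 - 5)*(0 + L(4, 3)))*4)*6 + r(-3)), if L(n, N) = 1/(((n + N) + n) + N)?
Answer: -408/7 ≈ -58.286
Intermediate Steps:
r(h) = 1
L(n, N) = 1/(2*N + 2*n) (L(n, N) = 1/(((N + n) + n) + N) = 1/((N + 2*n) + N) = 1/(2*N + 2*n))
24*((((3 - 5)*(0 + L(4, 3)))*4)*6 + r(-3)) = 24*((((3 - 5)*(0 + 1/(2*(3 + 4))))*4)*6 + 1) = 24*((-2*(0 + (½)/7)*4)*6 + 1) = 24*((-2*(0 + (½)*(⅐))*4)*6 + 1) = 24*((-2*(0 + 1/14)*4)*6 + 1) = 24*((-2*1/14*4)*6 + 1) = 24*(-⅐*4*6 + 1) = 24*(-4/7*6 + 1) = 24*(-24/7 + 1) = 24*(-17/7) = -408/7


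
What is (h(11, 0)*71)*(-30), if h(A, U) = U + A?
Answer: -23430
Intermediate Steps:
h(A, U) = A + U
(h(11, 0)*71)*(-30) = ((11 + 0)*71)*(-30) = (11*71)*(-30) = 781*(-30) = -23430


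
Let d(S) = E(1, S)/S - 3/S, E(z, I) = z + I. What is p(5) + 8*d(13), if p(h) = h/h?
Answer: 101/13 ≈ 7.7692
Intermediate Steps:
p(h) = 1
E(z, I) = I + z
d(S) = -3/S + (1 + S)/S (d(S) = (S + 1)/S - 3/S = (1 + S)/S - 3/S = -3/S + (1 + S)/S)
p(5) + 8*d(13) = 1 + 8*((-2 + 13)/13) = 1 + 8*((1/13)*11) = 1 + 8*(11/13) = 1 + 88/13 = 101/13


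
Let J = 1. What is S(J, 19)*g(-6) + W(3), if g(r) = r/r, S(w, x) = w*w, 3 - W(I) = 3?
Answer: 1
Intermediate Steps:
W(I) = 0 (W(I) = 3 - 1*3 = 3 - 3 = 0)
S(w, x) = w²
g(r) = 1
S(J, 19)*g(-6) + W(3) = 1²*1 + 0 = 1*1 + 0 = 1 + 0 = 1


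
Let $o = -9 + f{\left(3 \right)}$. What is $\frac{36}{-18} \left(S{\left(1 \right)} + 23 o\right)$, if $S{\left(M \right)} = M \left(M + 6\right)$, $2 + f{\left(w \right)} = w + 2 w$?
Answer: $78$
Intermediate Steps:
$f{\left(w \right)} = -2 + 3 w$ ($f{\left(w \right)} = -2 + \left(w + 2 w\right) = -2 + 3 w$)
$o = -2$ ($o = -9 + \left(-2 + 3 \cdot 3\right) = -9 + \left(-2 + 9\right) = -9 + 7 = -2$)
$S{\left(M \right)} = M \left(6 + M\right)$
$\frac{36}{-18} \left(S{\left(1 \right)} + 23 o\right) = \frac{36}{-18} \left(1 \left(6 + 1\right) + 23 \left(-2\right)\right) = 36 \left(- \frac{1}{18}\right) \left(1 \cdot 7 - 46\right) = - 2 \left(7 - 46\right) = \left(-2\right) \left(-39\right) = 78$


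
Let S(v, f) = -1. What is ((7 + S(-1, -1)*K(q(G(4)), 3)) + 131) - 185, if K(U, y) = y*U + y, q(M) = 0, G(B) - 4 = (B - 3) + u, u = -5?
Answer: -50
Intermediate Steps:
G(B) = -4 + B (G(B) = 4 + ((B - 3) - 5) = 4 + ((-3 + B) - 5) = 4 + (-8 + B) = -4 + B)
K(U, y) = y + U*y (K(U, y) = U*y + y = y + U*y)
((7 + S(-1, -1)*K(q(G(4)), 3)) + 131) - 185 = ((7 - 3*(1 + 0)) + 131) - 185 = ((7 - 3) + 131) - 185 = (4 + 131) - 185 = 135 - 185 = -50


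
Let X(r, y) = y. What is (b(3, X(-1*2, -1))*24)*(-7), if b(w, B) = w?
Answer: -504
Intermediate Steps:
(b(3, X(-1*2, -1))*24)*(-7) = (3*24)*(-7) = 72*(-7) = -504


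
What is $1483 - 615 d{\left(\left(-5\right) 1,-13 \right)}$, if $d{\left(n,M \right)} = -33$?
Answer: $21778$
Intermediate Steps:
$1483 - 615 d{\left(\left(-5\right) 1,-13 \right)} = 1483 - -20295 = 1483 + 20295 = 21778$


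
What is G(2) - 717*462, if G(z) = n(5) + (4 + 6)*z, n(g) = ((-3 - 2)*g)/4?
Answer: -1324961/4 ≈ -3.3124e+5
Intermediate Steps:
n(g) = -5*g/4 (n(g) = -5*g*(¼) = -5*g/4)
G(z) = -25/4 + 10*z (G(z) = -5/4*5 + (4 + 6)*z = -25/4 + 10*z)
G(2) - 717*462 = (-25/4 + 10*2) - 717*462 = (-25/4 + 20) - 331254 = 55/4 - 331254 = -1324961/4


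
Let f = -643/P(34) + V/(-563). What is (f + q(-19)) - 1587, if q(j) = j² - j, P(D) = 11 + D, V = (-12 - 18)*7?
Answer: -30931904/25335 ≈ -1220.9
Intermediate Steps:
V = -210 (V = -30*7 = -210)
f = -352559/25335 (f = -643/(11 + 34) - 210/(-563) = -643/45 - 210*(-1/563) = -643*1/45 + 210/563 = -643/45 + 210/563 = -352559/25335 ≈ -13.916)
(f + q(-19)) - 1587 = (-352559/25335 - 19*(-1 - 19)) - 1587 = (-352559/25335 - 19*(-20)) - 1587 = (-352559/25335 + 380) - 1587 = 9274741/25335 - 1587 = -30931904/25335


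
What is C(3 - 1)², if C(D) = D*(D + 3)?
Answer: 100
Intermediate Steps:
C(D) = D*(3 + D)
C(3 - 1)² = ((3 - 1)*(3 + (3 - 1)))² = (2*(3 + 2))² = (2*5)² = 10² = 100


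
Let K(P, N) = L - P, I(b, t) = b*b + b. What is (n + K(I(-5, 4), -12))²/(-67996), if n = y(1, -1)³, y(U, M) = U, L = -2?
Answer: -441/67996 ≈ -0.0064857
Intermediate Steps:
I(b, t) = b + b² (I(b, t) = b² + b = b + b²)
K(P, N) = -2 - P
n = 1 (n = 1³ = 1)
(n + K(I(-5, 4), -12))²/(-67996) = (1 + (-2 - (-5)*(1 - 5)))²/(-67996) = (1 + (-2 - (-5)*(-4)))²*(-1/67996) = (1 + (-2 - 1*20))²*(-1/67996) = (1 + (-2 - 20))²*(-1/67996) = (1 - 22)²*(-1/67996) = (-21)²*(-1/67996) = 441*(-1/67996) = -441/67996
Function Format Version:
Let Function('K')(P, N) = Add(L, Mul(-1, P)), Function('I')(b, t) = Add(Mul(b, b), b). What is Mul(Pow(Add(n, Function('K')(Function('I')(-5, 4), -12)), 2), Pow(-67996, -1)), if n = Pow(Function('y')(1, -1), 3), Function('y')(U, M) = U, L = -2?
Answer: Rational(-441, 67996) ≈ -0.0064857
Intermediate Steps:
Function('I')(b, t) = Add(b, Pow(b, 2)) (Function('I')(b, t) = Add(Pow(b, 2), b) = Add(b, Pow(b, 2)))
Function('K')(P, N) = Add(-2, Mul(-1, P))
n = 1 (n = Pow(1, 3) = 1)
Mul(Pow(Add(n, Function('K')(Function('I')(-5, 4), -12)), 2), Pow(-67996, -1)) = Mul(Pow(Add(1, Add(-2, Mul(-1, Mul(-5, Add(1, -5))))), 2), Pow(-67996, -1)) = Mul(Pow(Add(1, Add(-2, Mul(-1, Mul(-5, -4)))), 2), Rational(-1, 67996)) = Mul(Pow(Add(1, Add(-2, Mul(-1, 20))), 2), Rational(-1, 67996)) = Mul(Pow(Add(1, Add(-2, -20)), 2), Rational(-1, 67996)) = Mul(Pow(Add(1, -22), 2), Rational(-1, 67996)) = Mul(Pow(-21, 2), Rational(-1, 67996)) = Mul(441, Rational(-1, 67996)) = Rational(-441, 67996)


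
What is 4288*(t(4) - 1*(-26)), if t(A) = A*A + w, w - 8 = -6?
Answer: 188672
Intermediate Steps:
w = 2 (w = 8 - 6 = 2)
t(A) = 2 + A² (t(A) = A*A + 2 = A² + 2 = 2 + A²)
4288*(t(4) - 1*(-26)) = 4288*((2 + 4²) - 1*(-26)) = 4288*((2 + 16) + 26) = 4288*(18 + 26) = 4288*44 = 188672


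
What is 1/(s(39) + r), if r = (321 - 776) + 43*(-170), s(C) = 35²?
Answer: -1/6540 ≈ -0.00015291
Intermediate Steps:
s(C) = 1225
r = -7765 (r = -455 - 7310 = -7765)
1/(s(39) + r) = 1/(1225 - 7765) = 1/(-6540) = -1/6540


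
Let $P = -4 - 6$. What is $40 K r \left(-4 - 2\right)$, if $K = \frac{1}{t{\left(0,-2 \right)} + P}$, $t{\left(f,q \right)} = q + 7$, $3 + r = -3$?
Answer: $-288$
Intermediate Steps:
$r = -6$ ($r = -3 - 3 = -6$)
$t{\left(f,q \right)} = 7 + q$
$P = -10$
$K = - \frac{1}{5}$ ($K = \frac{1}{\left(7 - 2\right) - 10} = \frac{1}{5 - 10} = \frac{1}{-5} = - \frac{1}{5} \approx -0.2$)
$40 K r \left(-4 - 2\right) = 40 \left(- \frac{1}{5}\right) \left(- 6 \left(-4 - 2\right)\right) = - 8 \left(\left(-6\right) \left(-6\right)\right) = \left(-8\right) 36 = -288$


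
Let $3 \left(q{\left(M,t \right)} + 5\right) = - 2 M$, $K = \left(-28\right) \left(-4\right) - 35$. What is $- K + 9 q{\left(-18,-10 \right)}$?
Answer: $-14$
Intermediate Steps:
$K = 77$ ($K = 112 - 35 = 77$)
$q{\left(M,t \right)} = -5 - \frac{2 M}{3}$ ($q{\left(M,t \right)} = -5 + \frac{\left(-2\right) M}{3} = -5 - \frac{2 M}{3}$)
$- K + 9 q{\left(-18,-10 \right)} = \left(-1\right) 77 + 9 \left(-5 - -12\right) = -77 + 9 \left(-5 + 12\right) = -77 + 9 \cdot 7 = -77 + 63 = -14$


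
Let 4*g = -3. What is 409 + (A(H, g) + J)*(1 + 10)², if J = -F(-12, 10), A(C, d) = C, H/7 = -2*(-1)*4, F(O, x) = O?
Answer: 8637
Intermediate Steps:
g = -¾ (g = (¼)*(-3) = -¾ ≈ -0.75000)
H = 56 (H = 7*(-2*(-1)*4) = 7*(2*4) = 7*8 = 56)
J = 12 (J = -1*(-12) = 12)
409 + (A(H, g) + J)*(1 + 10)² = 409 + (56 + 12)*(1 + 10)² = 409 + 68*11² = 409 + 68*121 = 409 + 8228 = 8637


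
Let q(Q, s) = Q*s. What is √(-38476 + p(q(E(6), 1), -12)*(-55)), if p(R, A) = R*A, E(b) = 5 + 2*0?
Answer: 2*I*√8794 ≈ 187.55*I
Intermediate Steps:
E(b) = 5 (E(b) = 5 + 0 = 5)
p(R, A) = A*R
√(-38476 + p(q(E(6), 1), -12)*(-55)) = √(-38476 - 60*(-55)) = √(-38476 + 3300) = √(-35176) = 2*I*√8794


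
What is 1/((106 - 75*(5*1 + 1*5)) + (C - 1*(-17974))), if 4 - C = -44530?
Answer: 1/61864 ≈ 1.6165e-5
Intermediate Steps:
C = 44534 (C = 4 - 1*(-44530) = 4 + 44530 = 44534)
1/((106 - 75*(5*1 + 1*5)) + (C - 1*(-17974))) = 1/((106 - 75*(5*1 + 1*5)) + (44534 - 1*(-17974))) = 1/((106 - 75*(5 + 5)) + (44534 + 17974)) = 1/((106 - 75*10) + 62508) = 1/((106 - 750) + 62508) = 1/(-644 + 62508) = 1/61864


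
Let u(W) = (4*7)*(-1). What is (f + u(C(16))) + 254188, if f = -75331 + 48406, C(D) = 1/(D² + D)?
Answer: 227235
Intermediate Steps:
C(D) = 1/(D + D²)
u(W) = -28 (u(W) = 28*(-1) = -28)
f = -26925
(f + u(C(16))) + 254188 = (-26925 - 28) + 254188 = -26953 + 254188 = 227235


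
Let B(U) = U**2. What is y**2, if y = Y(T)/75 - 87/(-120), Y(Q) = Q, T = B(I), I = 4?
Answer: 316969/360000 ≈ 0.88047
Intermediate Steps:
T = 16 (T = 4**2 = 16)
y = 563/600 (y = 16/75 - 87/(-120) = 16*(1/75) - 87*(-1/120) = 16/75 + 29/40 = 563/600 ≈ 0.93833)
y**2 = (563/600)**2 = 316969/360000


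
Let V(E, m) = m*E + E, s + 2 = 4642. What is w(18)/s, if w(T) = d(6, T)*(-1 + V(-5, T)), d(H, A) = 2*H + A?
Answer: -18/29 ≈ -0.62069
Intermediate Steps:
s = 4640 (s = -2 + 4642 = 4640)
d(H, A) = A + 2*H
V(E, m) = E + E*m (V(E, m) = E*m + E = E + E*m)
w(T) = (-6 - 5*T)*(12 + T) (w(T) = (T + 2*6)*(-1 - 5*(1 + T)) = (T + 12)*(-1 + (-5 - 5*T)) = (12 + T)*(-6 - 5*T) = (-6 - 5*T)*(12 + T))
w(18)/s = -(6 + 5*18)*(12 + 18)/4640 = -1*(6 + 90)*30*(1/4640) = -1*96*30*(1/4640) = -2880*1/4640 = -18/29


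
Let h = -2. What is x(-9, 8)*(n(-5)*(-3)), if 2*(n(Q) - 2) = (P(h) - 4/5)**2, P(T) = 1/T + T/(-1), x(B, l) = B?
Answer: 12123/200 ≈ 60.615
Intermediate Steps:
P(T) = 1/T - T (P(T) = 1/T + T*(-1) = 1/T - T)
n(Q) = 449/200 (n(Q) = 2 + ((1/(-2) - 1*(-2)) - 4/5)**2/2 = 2 + ((-1/2 + 2) - 4*1/5)**2/2 = 2 + (3/2 - 4/5)**2/2 = 2 + (7/10)**2/2 = 2 + (1/2)*(49/100) = 2 + 49/200 = 449/200)
x(-9, 8)*(n(-5)*(-3)) = -4041*(-3)/200 = -9*(-1347/200) = 12123/200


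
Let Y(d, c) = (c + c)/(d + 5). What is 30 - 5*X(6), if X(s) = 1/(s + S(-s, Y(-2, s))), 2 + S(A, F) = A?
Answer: 65/2 ≈ 32.500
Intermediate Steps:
Y(d, c) = 2*c/(5 + d) (Y(d, c) = (2*c)/(5 + d) = 2*c/(5 + d))
S(A, F) = -2 + A
X(s) = -1/2 (X(s) = 1/(s + (-2 - s)) = 1/(-2) = -1/2)
30 - 5*X(6) = 30 - 5*(-1/2) = 30 + 5/2 = 65/2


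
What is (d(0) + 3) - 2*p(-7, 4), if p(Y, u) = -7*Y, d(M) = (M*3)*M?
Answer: -95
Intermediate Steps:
d(M) = 3*M² (d(M) = (3*M)*M = 3*M²)
(d(0) + 3) - 2*p(-7, 4) = (3*0² + 3) - (-14)*(-7) = (3*0 + 3) - 2*49 = (0 + 3) - 98 = 3 - 98 = -95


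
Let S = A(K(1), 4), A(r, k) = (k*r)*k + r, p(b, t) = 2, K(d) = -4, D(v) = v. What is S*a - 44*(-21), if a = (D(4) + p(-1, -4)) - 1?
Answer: 584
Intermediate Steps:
A(r, k) = r + r*k² (A(r, k) = r*k² + r = r + r*k²)
S = -68 (S = -4*(1 + 4²) = -4*(1 + 16) = -4*17 = -68)
a = 5 (a = (4 + 2) - 1 = 6 - 1 = 5)
S*a - 44*(-21) = -68*5 - 44*(-21) = -340 + 924 = 584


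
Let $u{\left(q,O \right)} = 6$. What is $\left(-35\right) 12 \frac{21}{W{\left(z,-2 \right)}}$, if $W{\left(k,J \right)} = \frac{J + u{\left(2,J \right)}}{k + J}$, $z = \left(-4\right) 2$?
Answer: $22050$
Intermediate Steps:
$z = -8$
$W{\left(k,J \right)} = \frac{6 + J}{J + k}$ ($W{\left(k,J \right)} = \frac{J + 6}{k + J} = \frac{6 + J}{J + k}$)
$\left(-35\right) 12 \frac{21}{W{\left(z,-2 \right)}} = \left(-35\right) 12 \frac{21}{\frac{1}{-2 - 8} \left(6 - 2\right)} = - 420 \frac{21}{\frac{1}{-10} \cdot 4} = - 420 \frac{21}{\left(- \frac{1}{10}\right) 4} = - 420 \frac{21}{- \frac{2}{5}} = - 420 \cdot 21 \left(- \frac{5}{2}\right) = \left(-420\right) \left(- \frac{105}{2}\right) = 22050$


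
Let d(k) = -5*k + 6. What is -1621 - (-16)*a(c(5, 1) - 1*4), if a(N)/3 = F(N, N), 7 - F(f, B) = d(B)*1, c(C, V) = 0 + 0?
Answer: -2533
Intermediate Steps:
d(k) = 6 - 5*k
c(C, V) = 0
F(f, B) = 1 + 5*B (F(f, B) = 7 - (6 - 5*B) = 7 + (-6 + 5*B) = 1 + 5*B)
a(N) = 3 + 15*N (a(N) = 3*(1 + 5*N) = 3 + 15*N)
-1621 - (-16)*a(c(5, 1) - 1*4) = -1621 - (-16)*(3 + 15*(0 - 1*4)) = -1621 - (-16)*(3 + 15*(0 - 4)) = -1621 - (-16)*(3 + 15*(-4)) = -1621 - (-16)*(3 - 60) = -1621 - (-16)*(-57) = -1621 - 1*912 = -1621 - 912 = -2533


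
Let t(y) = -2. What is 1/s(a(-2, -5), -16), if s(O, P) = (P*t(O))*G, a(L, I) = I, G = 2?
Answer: 1/64 ≈ 0.015625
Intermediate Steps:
s(O, P) = -4*P (s(O, P) = (P*(-2))*2 = -2*P*2 = -4*P)
1/s(a(-2, -5), -16) = 1/(-4*(-16)) = 1/64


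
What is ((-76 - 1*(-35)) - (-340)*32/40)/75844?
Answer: 231/75844 ≈ 0.0030457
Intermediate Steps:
((-76 - 1*(-35)) - (-340)*32/40)/75844 = ((-76 + 35) - (-340)*32*(1/40))*(1/75844) = (-41 - (-340)*4/5)*(1/75844) = (-41 - 68*(-4))*(1/75844) = (-41 + 272)*(1/75844) = 231*(1/75844) = 231/75844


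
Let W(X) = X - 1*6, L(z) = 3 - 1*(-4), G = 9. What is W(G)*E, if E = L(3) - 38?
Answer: -93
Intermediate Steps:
L(z) = 7 (L(z) = 3 + 4 = 7)
W(X) = -6 + X (W(X) = X - 6 = -6 + X)
E = -31 (E = 7 - 38 = -31)
W(G)*E = (-6 + 9)*(-31) = 3*(-31) = -93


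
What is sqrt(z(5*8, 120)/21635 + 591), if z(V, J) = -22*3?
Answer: 3*sqrt(30736649785)/21635 ≈ 24.310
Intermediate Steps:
z(V, J) = -66
sqrt(z(5*8, 120)/21635 + 591) = sqrt(-66/21635 + 591) = sqrt(12786219/21635) = 3*sqrt(30736649785)/21635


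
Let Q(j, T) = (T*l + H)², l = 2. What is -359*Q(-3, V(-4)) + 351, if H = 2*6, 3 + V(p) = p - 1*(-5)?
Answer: -22625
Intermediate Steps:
V(p) = 2 + p (V(p) = -3 + (p - 1*(-5)) = -3 + (p + 5) = -3 + (5 + p) = 2 + p)
H = 12
Q(j, T) = (12 + 2*T)² (Q(j, T) = (T*2 + 12)² = (2*T + 12)² = (12 + 2*T)²)
-359*Q(-3, V(-4)) + 351 = -1436*(6 + (2 - 4))² + 351 = -1436*(6 - 2)² + 351 = -1436*4² + 351 = -1436*16 + 351 = -359*64 + 351 = -22976 + 351 = -22625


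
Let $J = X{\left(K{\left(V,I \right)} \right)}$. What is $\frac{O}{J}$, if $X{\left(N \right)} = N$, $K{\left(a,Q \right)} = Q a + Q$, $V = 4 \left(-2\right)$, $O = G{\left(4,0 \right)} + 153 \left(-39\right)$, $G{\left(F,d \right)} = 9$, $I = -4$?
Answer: $- \frac{2979}{14} \approx -212.79$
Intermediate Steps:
$O = -5958$ ($O = 9 + 153 \left(-39\right) = 9 - 5967 = -5958$)
$V = -8$
$K{\left(a,Q \right)} = Q + Q a$
$J = 28$ ($J = - 4 \left(1 - 8\right) = \left(-4\right) \left(-7\right) = 28$)
$\frac{O}{J} = - \frac{5958}{28} = \left(-5958\right) \frac{1}{28} = - \frac{2979}{14}$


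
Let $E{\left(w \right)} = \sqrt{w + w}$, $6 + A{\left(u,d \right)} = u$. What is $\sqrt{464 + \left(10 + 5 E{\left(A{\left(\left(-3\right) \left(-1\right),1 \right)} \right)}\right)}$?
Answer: $\sqrt{474 + 5 i \sqrt{6}} \approx 21.773 + 0.2812 i$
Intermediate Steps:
$A{\left(u,d \right)} = -6 + u$
$E{\left(w \right)} = \sqrt{2} \sqrt{w}$ ($E{\left(w \right)} = \sqrt{2 w} = \sqrt{2} \sqrt{w}$)
$\sqrt{464 + \left(10 + 5 E{\left(A{\left(\left(-3\right) \left(-1\right),1 \right)} \right)}\right)} = \sqrt{464 + \left(10 + 5 \sqrt{2} \sqrt{-6 - -3}\right)} = \sqrt{464 + \left(10 + 5 \sqrt{2} \sqrt{-6 + 3}\right)} = \sqrt{464 + \left(10 + 5 \sqrt{2} \sqrt{-3}\right)} = \sqrt{464 + \left(10 + 5 \sqrt{2} i \sqrt{3}\right)} = \sqrt{464 + \left(10 + 5 i \sqrt{6}\right)} = \sqrt{474 + 5 i \sqrt{6}}$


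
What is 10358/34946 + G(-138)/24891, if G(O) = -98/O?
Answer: 8895679918/30009510567 ≈ 0.29643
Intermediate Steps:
10358/34946 + G(-138)/24891 = 10358/34946 - 98/(-138)/24891 = 10358*(1/34946) - 98*(-1/138)*(1/24891) = 5179/17473 + (49/69)*(1/24891) = 5179/17473 + 49/1717479 = 8895679918/30009510567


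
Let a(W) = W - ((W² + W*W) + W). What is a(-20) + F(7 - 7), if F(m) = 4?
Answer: -796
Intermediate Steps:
a(W) = -2*W² (a(W) = W - ((W² + W²) + W) = W - (2*W² + W) = W - (W + 2*W²) = W + (-W - 2*W²) = -2*W²)
a(-20) + F(7 - 7) = -2*(-20)² + 4 = -2*400 + 4 = -800 + 4 = -796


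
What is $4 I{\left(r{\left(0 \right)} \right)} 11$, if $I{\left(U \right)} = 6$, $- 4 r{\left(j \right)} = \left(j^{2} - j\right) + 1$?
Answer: $264$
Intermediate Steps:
$r{\left(j \right)} = - \frac{1}{4} - \frac{j^{2}}{4} + \frac{j}{4}$ ($r{\left(j \right)} = - \frac{\left(j^{2} - j\right) + 1}{4} = - \frac{1 + j^{2} - j}{4} = - \frac{1}{4} - \frac{j^{2}}{4} + \frac{j}{4}$)
$4 I{\left(r{\left(0 \right)} \right)} 11 = 4 \cdot 6 \cdot 11 = 24 \cdot 11 = 264$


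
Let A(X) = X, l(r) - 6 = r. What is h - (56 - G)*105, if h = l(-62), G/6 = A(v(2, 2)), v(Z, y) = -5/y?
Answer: -7511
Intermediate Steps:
l(r) = 6 + r
G = -15 (G = 6*(-5/2) = -15)
h = -56 (h = 6 - 62 = -56)
h - (56 - G)*105 = -56 - (56 - 1*(-15))*105 = -56 - (56 + 15)*105 = -56 - 71*105 = -56 - 1*7455 = -56 - 7455 = -7511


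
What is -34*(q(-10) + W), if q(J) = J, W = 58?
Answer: -1632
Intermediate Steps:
-34*(q(-10) + W) = -34*(-10 + 58) = -34*48 = -1632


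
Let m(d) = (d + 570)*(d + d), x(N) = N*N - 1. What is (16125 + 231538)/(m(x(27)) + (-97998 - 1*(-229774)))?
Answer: 247663/2021664 ≈ 0.12250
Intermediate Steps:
x(N) = -1 + N² (x(N) = N² - 1 = -1 + N²)
m(d) = 2*d*(570 + d) (m(d) = (570 + d)*(2*d) = 2*d*(570 + d))
(16125 + 231538)/(m(x(27)) + (-97998 - 1*(-229774))) = (16125 + 231538)/(2*(-1 + 27²)*(570 + (-1 + 27²)) + (-97998 - 1*(-229774))) = 247663/(2*(-1 + 729)*(570 + (-1 + 729)) + (-97998 + 229774)) = 247663/(2*728*(570 + 728) + 131776) = 247663/(2*728*1298 + 131776) = 247663/(1889888 + 131776) = 247663/2021664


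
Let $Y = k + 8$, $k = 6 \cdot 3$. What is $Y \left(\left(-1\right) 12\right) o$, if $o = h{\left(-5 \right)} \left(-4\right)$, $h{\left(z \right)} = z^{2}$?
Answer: $31200$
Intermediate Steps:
$k = 18$
$Y = 26$ ($Y = 18 + 8 = 26$)
$o = -100$ ($o = \left(-5\right)^{2} \left(-4\right) = 25 \left(-4\right) = -100$)
$Y \left(\left(-1\right) 12\right) o = 26 \left(\left(-1\right) 12\right) \left(-100\right) = 26 \left(-12\right) \left(-100\right) = \left(-312\right) \left(-100\right) = 31200$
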